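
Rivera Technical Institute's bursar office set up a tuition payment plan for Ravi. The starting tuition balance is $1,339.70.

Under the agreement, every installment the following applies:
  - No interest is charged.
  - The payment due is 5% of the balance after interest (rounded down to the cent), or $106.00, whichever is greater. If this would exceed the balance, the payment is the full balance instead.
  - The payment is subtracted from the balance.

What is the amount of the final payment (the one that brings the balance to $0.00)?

Installment 1: opening $1,339.70; payment $106.00; balance $1,233.70
Installment 2: opening $1,233.70; payment $106.00; balance $1,127.70
Installment 3: opening $1,127.70; payment $106.00; balance $1,021.70
Installment 4: opening $1,021.70; payment $106.00; balance $915.70
Installment 5: opening $915.70; payment $106.00; balance $809.70
Installment 6: opening $809.70; payment $106.00; balance $703.70
Installment 7: opening $703.70; payment $106.00; balance $597.70
Installment 8: opening $597.70; payment $106.00; balance $491.70
Installment 9: opening $491.70; payment $106.00; balance $385.70
Installment 10: opening $385.70; payment $106.00; balance $279.70
Installment 11: opening $279.70; payment $106.00; balance $173.70
Installment 12: opening $173.70; payment $106.00; balance $67.70
Installment 13: opening $67.70; payment $67.70; balance $0.00

$67.70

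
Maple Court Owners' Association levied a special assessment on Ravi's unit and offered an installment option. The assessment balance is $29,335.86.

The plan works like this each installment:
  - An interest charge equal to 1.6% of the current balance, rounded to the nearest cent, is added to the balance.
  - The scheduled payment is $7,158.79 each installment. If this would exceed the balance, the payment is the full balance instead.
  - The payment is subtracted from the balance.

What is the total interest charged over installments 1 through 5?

$1,259.30

Installment 1: opening $29,335.86; interest $469.37 → $29,805.23; payment $7,158.79; balance $22,646.44
Installment 2: opening $22,646.44; interest $362.34 → $23,008.78; payment $7,158.79; balance $15,849.99
Installment 3: opening $15,849.99; interest $253.60 → $16,103.59; payment $7,158.79; balance $8,944.80
Installment 4: opening $8,944.80; interest $143.12 → $9,087.92; payment $7,158.79; balance $1,929.13
Installment 5: opening $1,929.13; interest $30.87 → $1,960.00; payment $1,960.00; balance $0.00
Total interest: $469.37 + $362.34 + $253.60 + $143.12 + $30.87 = $1,259.30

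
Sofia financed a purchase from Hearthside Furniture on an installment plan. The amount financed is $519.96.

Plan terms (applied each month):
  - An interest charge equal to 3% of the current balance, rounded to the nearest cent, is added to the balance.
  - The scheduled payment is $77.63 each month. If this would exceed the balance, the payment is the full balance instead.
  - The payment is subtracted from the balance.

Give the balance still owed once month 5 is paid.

$190.63

# | Opening | Interest | Payment | End bal
1 | $519.96 | $15.60 | $77.63 | $457.93
2 | $457.93 | $13.74 | $77.63 | $394.04
3 | $394.04 | $11.82 | $77.63 | $328.23
4 | $328.23 | $9.85 | $77.63 | $260.45
5 | $260.45 | $7.81 | $77.63 | $190.63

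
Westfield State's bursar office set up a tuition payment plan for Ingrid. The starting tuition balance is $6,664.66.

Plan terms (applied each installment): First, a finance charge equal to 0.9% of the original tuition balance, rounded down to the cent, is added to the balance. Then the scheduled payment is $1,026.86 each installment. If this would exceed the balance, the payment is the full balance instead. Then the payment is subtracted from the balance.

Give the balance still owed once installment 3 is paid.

Installment 1: opening $6,664.66; interest $59.98 → $6,724.64; payment $1,026.86; balance $5,697.78
Installment 2: opening $5,697.78; interest $59.98 → $5,757.76; payment $1,026.86; balance $4,730.90
Installment 3: opening $4,730.90; interest $59.98 → $4,790.88; payment $1,026.86; balance $3,764.02

$3,764.02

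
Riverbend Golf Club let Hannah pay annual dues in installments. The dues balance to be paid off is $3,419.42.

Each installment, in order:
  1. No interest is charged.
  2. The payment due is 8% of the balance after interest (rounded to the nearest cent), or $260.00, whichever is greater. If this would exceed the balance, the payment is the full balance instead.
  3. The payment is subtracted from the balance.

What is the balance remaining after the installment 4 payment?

$2,365.87

# | Opening | Payment | End bal
1 | $3,419.42 | $273.55 | $3,145.87
2 | $3,145.87 | $260.00 | $2,885.87
3 | $2,885.87 | $260.00 | $2,625.87
4 | $2,625.87 | $260.00 | $2,365.87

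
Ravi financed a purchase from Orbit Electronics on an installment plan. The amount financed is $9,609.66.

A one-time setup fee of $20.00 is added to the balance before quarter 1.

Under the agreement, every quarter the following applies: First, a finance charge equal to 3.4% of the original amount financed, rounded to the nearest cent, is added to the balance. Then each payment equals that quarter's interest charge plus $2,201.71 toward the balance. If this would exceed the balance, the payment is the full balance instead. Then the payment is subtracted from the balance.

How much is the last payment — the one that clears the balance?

Quarter 1: opening $9,629.66; interest $326.73 → $9,956.39; payment $2,528.44; balance $7,427.95
Quarter 2: opening $7,427.95; interest $326.73 → $7,754.68; payment $2,528.44; balance $5,226.24
Quarter 3: opening $5,226.24; interest $326.73 → $5,552.97; payment $2,528.44; balance $3,024.53
Quarter 4: opening $3,024.53; interest $326.73 → $3,351.26; payment $2,528.44; balance $822.82
Quarter 5: opening $822.82; interest $326.73 → $1,149.55; payment $1,149.55; balance $0.00

$1,149.55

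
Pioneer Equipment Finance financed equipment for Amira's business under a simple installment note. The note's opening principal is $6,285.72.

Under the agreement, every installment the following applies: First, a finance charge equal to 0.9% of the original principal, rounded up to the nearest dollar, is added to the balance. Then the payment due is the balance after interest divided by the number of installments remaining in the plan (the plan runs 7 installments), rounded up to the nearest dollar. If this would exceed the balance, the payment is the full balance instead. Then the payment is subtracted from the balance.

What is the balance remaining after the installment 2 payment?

# | Opening | Interest | Payment | End bal
1 | $6,285.72 | $57.00 | $907.00 | $5,435.72
2 | $5,435.72 | $57.00 | $916.00 | $4,576.72

$4,576.72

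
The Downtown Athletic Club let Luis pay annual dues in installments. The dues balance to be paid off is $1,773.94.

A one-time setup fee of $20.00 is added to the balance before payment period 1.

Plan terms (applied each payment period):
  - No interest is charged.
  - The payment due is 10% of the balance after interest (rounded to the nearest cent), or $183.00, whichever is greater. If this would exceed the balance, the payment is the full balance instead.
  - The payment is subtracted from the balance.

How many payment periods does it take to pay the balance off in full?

10

Payment period 1: $1,793.94 − $183.00 → $1,610.94
Payment period 2: $1,610.94 − $183.00 → $1,427.94
Payment period 3: $1,427.94 − $183.00 → $1,244.94
Payment period 4: $1,244.94 − $183.00 → $1,061.94
Payment period 5: $1,061.94 − $183.00 → $878.94
Payment period 6: $878.94 − $183.00 → $695.94
Payment period 7: $695.94 − $183.00 → $512.94
Payment period 8: $512.94 − $183.00 → $329.94
Payment period 9: $329.94 − $183.00 → $146.94
Payment period 10: $146.94 − $146.94 → $0.00
Balance reaches $0.00 in payment period 10.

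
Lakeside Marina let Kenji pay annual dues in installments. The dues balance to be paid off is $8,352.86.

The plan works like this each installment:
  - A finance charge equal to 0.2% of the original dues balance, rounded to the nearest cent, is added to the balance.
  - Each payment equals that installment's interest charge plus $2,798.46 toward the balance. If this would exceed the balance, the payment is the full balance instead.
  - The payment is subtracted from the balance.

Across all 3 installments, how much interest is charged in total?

Installment 1: opening $8,352.86; interest $16.71 → $8,369.57; payment $2,815.17; balance $5,554.40
Installment 2: opening $5,554.40; interest $16.71 → $5,571.11; payment $2,815.17; balance $2,755.94
Installment 3: opening $2,755.94; interest $16.71 → $2,772.65; payment $2,772.65; balance $0.00
Total interest: $16.71 + $16.71 + $16.71 = $50.13

$50.13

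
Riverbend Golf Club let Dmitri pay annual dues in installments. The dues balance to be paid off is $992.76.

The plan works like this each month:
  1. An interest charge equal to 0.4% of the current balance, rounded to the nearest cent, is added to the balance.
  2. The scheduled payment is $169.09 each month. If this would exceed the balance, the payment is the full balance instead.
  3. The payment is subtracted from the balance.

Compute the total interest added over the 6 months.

Month 1: $992.76 +$3.97 interest = $996.73; pay $169.09 → $827.64
Month 2: $827.64 +$3.31 interest = $830.95; pay $169.09 → $661.86
Month 3: $661.86 +$2.65 interest = $664.51; pay $169.09 → $495.42
Month 4: $495.42 +$1.98 interest = $497.40; pay $169.09 → $328.31
Month 5: $328.31 +$1.31 interest = $329.62; pay $169.09 → $160.53
Month 6: $160.53 +$0.64 interest = $161.17; pay $161.17 → $0.00
Total interest: $3.97 + $3.31 + $2.65 + $1.98 + $1.31 + $0.64 = $13.86

$13.86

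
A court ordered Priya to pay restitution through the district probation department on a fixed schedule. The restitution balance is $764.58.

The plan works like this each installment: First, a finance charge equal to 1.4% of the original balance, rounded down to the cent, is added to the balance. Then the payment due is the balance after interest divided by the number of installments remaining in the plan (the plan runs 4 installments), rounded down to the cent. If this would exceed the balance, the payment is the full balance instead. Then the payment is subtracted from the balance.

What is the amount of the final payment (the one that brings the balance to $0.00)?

$213.44

Installment 1: opening $764.58; interest $10.70 → $775.28; payment $193.82; balance $581.46
Installment 2: opening $581.46; interest $10.70 → $592.16; payment $197.38; balance $394.78
Installment 3: opening $394.78; interest $10.70 → $405.48; payment $202.74; balance $202.74
Installment 4: opening $202.74; interest $10.70 → $213.44; payment $213.44; balance $0.00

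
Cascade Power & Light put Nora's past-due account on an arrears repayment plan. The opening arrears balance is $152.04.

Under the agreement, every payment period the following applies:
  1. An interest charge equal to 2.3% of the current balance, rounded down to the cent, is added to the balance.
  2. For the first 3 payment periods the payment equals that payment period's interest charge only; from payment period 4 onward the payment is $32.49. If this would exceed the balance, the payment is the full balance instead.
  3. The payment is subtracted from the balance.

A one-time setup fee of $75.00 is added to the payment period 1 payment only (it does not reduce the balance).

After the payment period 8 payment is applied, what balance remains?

Payment period 1: $152.04 +$3.49 interest = $155.53; pay $3.49 (+ $75.00 fee) → $152.04
Payment period 2: $152.04 +$3.49 interest = $155.53; pay $3.49 → $152.04
Payment period 3: $152.04 +$3.49 interest = $155.53; pay $3.49 → $152.04
Payment period 4: $152.04 +$3.49 interest = $155.53; pay $32.49 → $123.04
Payment period 5: $123.04 +$2.82 interest = $125.86; pay $32.49 → $93.37
Payment period 6: $93.37 +$2.14 interest = $95.51; pay $32.49 → $63.02
Payment period 7: $63.02 +$1.44 interest = $64.46; pay $32.49 → $31.97
Payment period 8: $31.97 +$0.73 interest = $32.70; pay $32.49 → $0.21

$0.21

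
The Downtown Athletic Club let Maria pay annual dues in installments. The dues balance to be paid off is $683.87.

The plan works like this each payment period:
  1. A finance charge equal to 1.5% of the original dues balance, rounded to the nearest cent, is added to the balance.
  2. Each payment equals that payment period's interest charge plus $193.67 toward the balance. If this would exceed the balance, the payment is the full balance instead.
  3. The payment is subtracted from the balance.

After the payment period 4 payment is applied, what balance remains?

$0.00

Payment period 1: $683.87 +$10.26 interest = $694.13; pay $203.93 → $490.20
Payment period 2: $490.20 +$10.26 interest = $500.46; pay $203.93 → $296.53
Payment period 3: $296.53 +$10.26 interest = $306.79; pay $203.93 → $102.86
Payment period 4: $102.86 +$10.26 interest = $113.12; pay $113.12 → $0.00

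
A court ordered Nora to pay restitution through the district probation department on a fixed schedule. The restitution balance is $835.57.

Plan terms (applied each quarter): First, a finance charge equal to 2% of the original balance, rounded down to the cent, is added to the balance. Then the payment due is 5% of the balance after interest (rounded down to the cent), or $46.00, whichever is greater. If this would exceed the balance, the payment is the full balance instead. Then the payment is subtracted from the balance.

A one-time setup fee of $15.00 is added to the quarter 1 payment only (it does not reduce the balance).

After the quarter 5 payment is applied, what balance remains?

Quarter 1: $835.57 +$16.71 interest = $852.28; pay $46.00 (+ $15.00 fee) → $806.28
Quarter 2: $806.28 +$16.71 interest = $822.99; pay $46.00 → $776.99
Quarter 3: $776.99 +$16.71 interest = $793.70; pay $46.00 → $747.70
Quarter 4: $747.70 +$16.71 interest = $764.41; pay $46.00 → $718.41
Quarter 5: $718.41 +$16.71 interest = $735.12; pay $46.00 → $689.12

$689.12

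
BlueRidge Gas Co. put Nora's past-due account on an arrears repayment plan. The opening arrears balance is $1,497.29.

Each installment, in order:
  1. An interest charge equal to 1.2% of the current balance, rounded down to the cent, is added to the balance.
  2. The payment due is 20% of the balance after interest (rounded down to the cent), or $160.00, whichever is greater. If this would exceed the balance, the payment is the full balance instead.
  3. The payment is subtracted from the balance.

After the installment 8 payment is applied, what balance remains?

$23.07

Installment 1: opening $1,497.29; interest $17.96 → $1,515.25; payment $303.05; balance $1,212.20
Installment 2: opening $1,212.20; interest $14.54 → $1,226.74; payment $245.34; balance $981.40
Installment 3: opening $981.40; interest $11.77 → $993.17; payment $198.63; balance $794.54
Installment 4: opening $794.54; interest $9.53 → $804.07; payment $160.81; balance $643.26
Installment 5: opening $643.26; interest $7.71 → $650.97; payment $160.00; balance $490.97
Installment 6: opening $490.97; interest $5.89 → $496.86; payment $160.00; balance $336.86
Installment 7: opening $336.86; interest $4.04 → $340.90; payment $160.00; balance $180.90
Installment 8: opening $180.90; interest $2.17 → $183.07; payment $160.00; balance $23.07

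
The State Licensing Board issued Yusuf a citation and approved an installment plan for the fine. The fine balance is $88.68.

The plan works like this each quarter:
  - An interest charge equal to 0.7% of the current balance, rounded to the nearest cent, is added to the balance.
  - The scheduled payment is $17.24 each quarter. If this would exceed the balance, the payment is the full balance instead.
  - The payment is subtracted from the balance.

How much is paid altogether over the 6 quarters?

Quarter 1: opening $88.68; interest $0.62 → $89.30; payment $17.24; balance $72.06
Quarter 2: opening $72.06; interest $0.50 → $72.56; payment $17.24; balance $55.32
Quarter 3: opening $55.32; interest $0.39 → $55.71; payment $17.24; balance $38.47
Quarter 4: opening $38.47; interest $0.27 → $38.74; payment $17.24; balance $21.50
Quarter 5: opening $21.50; interest $0.15 → $21.65; payment $17.24; balance $4.41
Quarter 6: opening $4.41; interest $0.03 → $4.44; payment $4.44; balance $0.00
Total paid: $90.64

$90.64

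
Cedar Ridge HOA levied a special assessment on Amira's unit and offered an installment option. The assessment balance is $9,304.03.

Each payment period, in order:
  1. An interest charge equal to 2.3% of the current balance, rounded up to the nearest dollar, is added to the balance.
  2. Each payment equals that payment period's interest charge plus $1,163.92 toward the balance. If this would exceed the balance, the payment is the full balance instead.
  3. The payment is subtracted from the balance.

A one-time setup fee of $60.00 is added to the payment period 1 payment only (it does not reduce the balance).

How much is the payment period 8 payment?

$1,183.59

Payment period 1: opening $9,304.03; interest $214.00 → $9,518.03; payment $1,377.92 (+ $60.00 fee); balance $8,140.11
Payment period 2: opening $8,140.11; interest $188.00 → $8,328.11; payment $1,351.92; balance $6,976.19
Payment period 3: opening $6,976.19; interest $161.00 → $7,137.19; payment $1,324.92; balance $5,812.27
Payment period 4: opening $5,812.27; interest $134.00 → $5,946.27; payment $1,297.92; balance $4,648.35
Payment period 5: opening $4,648.35; interest $107.00 → $4,755.35; payment $1,270.92; balance $3,484.43
Payment period 6: opening $3,484.43; interest $81.00 → $3,565.43; payment $1,244.92; balance $2,320.51
Payment period 7: opening $2,320.51; interest $54.00 → $2,374.51; payment $1,217.92; balance $1,156.59
Payment period 8: opening $1,156.59; interest $27.00 → $1,183.59; payment $1,183.59; balance $0.00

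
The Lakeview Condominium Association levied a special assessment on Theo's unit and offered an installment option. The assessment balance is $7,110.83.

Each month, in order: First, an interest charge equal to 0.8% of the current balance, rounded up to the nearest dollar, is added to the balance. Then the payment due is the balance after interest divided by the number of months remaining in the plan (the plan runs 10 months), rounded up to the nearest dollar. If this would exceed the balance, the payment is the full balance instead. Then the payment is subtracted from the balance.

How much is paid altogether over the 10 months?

Month 1: $7,110.83 +$57.00 interest = $7,167.83; pay $717.00 → $6,450.83
Month 2: $6,450.83 +$52.00 interest = $6,502.83; pay $723.00 → $5,779.83
Month 3: $5,779.83 +$47.00 interest = $5,826.83; pay $729.00 → $5,097.83
Month 4: $5,097.83 +$41.00 interest = $5,138.83; pay $735.00 → $4,403.83
Month 5: $4,403.83 +$36.00 interest = $4,439.83; pay $740.00 → $3,699.83
Month 6: $3,699.83 +$30.00 interest = $3,729.83; pay $746.00 → $2,983.83
Month 7: $2,983.83 +$24.00 interest = $3,007.83; pay $752.00 → $2,255.83
Month 8: $2,255.83 +$19.00 interest = $2,274.83; pay $759.00 → $1,515.83
Month 9: $1,515.83 +$13.00 interest = $1,528.83; pay $765.00 → $763.83
Month 10: $763.83 +$7.00 interest = $770.83; pay $770.83 → $0.00
Total paid: $7,436.83

$7,436.83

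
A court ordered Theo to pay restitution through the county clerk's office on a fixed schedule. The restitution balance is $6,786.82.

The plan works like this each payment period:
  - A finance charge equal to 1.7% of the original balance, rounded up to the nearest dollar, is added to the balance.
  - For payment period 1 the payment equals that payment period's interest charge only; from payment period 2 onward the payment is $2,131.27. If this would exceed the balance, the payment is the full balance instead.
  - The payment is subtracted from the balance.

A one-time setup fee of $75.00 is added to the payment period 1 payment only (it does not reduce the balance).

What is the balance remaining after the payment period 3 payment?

$2,756.28

# | Opening | Interest | Payment | Fee | End bal
1 | $6,786.82 | $116.00 | $116.00 | $75.00 | $6,786.82
2 | $6,786.82 | $116.00 | $2,131.27 | — | $4,771.55
3 | $4,771.55 | $116.00 | $2,131.27 | — | $2,756.28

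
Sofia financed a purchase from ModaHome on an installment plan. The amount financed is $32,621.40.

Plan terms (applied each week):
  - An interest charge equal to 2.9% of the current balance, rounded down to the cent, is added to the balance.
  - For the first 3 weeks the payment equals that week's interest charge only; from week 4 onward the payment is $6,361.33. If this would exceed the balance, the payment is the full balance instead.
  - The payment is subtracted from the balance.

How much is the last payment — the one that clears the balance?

Week 1: opening $32,621.40; interest $946.02 → $33,567.42; payment $946.02; balance $32,621.40
Week 2: opening $32,621.40; interest $946.02 → $33,567.42; payment $946.02; balance $32,621.40
Week 3: opening $32,621.40; interest $946.02 → $33,567.42; payment $946.02; balance $32,621.40
Week 4: opening $32,621.40; interest $946.02 → $33,567.42; payment $6,361.33; balance $27,206.09
Week 5: opening $27,206.09; interest $788.97 → $27,995.06; payment $6,361.33; balance $21,633.73
Week 6: opening $21,633.73; interest $627.37 → $22,261.10; payment $6,361.33; balance $15,899.77
Week 7: opening $15,899.77; interest $461.09 → $16,360.86; payment $6,361.33; balance $9,999.53
Week 8: opening $9,999.53; interest $289.98 → $10,289.51; payment $6,361.33; balance $3,928.18
Week 9: opening $3,928.18; interest $113.91 → $4,042.09; payment $4,042.09; balance $0.00

$4,042.09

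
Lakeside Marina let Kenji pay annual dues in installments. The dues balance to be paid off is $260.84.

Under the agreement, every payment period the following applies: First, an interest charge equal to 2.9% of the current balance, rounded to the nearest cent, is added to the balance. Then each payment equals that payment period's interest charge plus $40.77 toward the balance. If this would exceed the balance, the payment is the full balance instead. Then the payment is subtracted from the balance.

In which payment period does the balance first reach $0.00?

Payment period 1: opening $260.84; interest $7.56 → $268.40; payment $48.33; balance $220.07
Payment period 2: opening $220.07; interest $6.38 → $226.45; payment $47.15; balance $179.30
Payment period 3: opening $179.30; interest $5.20 → $184.50; payment $45.97; balance $138.53
Payment period 4: opening $138.53; interest $4.02 → $142.55; payment $44.79; balance $97.76
Payment period 5: opening $97.76; interest $2.84 → $100.60; payment $43.61; balance $56.99
Payment period 6: opening $56.99; interest $1.65 → $58.64; payment $42.42; balance $16.22
Payment period 7: opening $16.22; interest $0.47 → $16.69; payment $16.69; balance $0.00
Balance reaches $0.00 in payment period 7.

7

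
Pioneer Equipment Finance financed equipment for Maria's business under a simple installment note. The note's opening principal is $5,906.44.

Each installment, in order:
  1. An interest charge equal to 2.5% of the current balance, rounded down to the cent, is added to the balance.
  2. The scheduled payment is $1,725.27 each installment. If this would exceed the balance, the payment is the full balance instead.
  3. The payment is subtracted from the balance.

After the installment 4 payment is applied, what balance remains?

# | Opening | Interest | Payment | End bal
1 | $5,906.44 | $147.66 | $1,725.27 | $4,328.83
2 | $4,328.83 | $108.22 | $1,725.27 | $2,711.78
3 | $2,711.78 | $67.79 | $1,725.27 | $1,054.30
4 | $1,054.30 | $26.35 | $1,080.65 | $0.00

$0.00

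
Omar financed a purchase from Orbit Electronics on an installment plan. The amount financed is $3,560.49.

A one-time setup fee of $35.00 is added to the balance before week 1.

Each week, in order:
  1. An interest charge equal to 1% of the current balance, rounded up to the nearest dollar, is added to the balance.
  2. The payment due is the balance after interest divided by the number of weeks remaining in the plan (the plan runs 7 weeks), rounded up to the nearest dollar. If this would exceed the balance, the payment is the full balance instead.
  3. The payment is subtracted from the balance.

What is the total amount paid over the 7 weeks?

$3,746.49

Week 1: $3,595.49 +$36.00 interest = $3,631.49; pay $519.00 → $3,112.49
Week 2: $3,112.49 +$32.00 interest = $3,144.49; pay $525.00 → $2,619.49
Week 3: $2,619.49 +$27.00 interest = $2,646.49; pay $530.00 → $2,116.49
Week 4: $2,116.49 +$22.00 interest = $2,138.49; pay $535.00 → $1,603.49
Week 5: $1,603.49 +$17.00 interest = $1,620.49; pay $541.00 → $1,079.49
Week 6: $1,079.49 +$11.00 interest = $1,090.49; pay $546.00 → $544.49
Week 7: $544.49 +$6.00 interest = $550.49; pay $550.49 → $0.00
Total paid: $3,746.49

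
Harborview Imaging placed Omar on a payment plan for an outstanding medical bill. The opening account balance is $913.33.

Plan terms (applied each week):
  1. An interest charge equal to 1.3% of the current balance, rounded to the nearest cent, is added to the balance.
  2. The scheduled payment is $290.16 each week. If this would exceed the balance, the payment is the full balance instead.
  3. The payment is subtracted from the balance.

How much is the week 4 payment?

# | Opening | Interest | Payment | End bal
1 | $913.33 | $11.87 | $290.16 | $635.04
2 | $635.04 | $8.26 | $290.16 | $353.14
3 | $353.14 | $4.59 | $290.16 | $67.57
4 | $67.57 | $0.88 | $68.45 | $0.00

$68.45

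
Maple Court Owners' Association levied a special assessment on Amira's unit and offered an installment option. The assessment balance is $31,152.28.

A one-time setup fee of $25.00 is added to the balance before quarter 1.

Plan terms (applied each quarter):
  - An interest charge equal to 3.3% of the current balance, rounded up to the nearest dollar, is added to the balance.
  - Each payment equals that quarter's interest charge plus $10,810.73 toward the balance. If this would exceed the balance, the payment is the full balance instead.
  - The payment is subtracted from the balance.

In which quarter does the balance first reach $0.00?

Quarter 1: opening $31,177.28; interest $1,029.00 → $32,206.28; payment $11,839.73; balance $20,366.55
Quarter 2: opening $20,366.55; interest $673.00 → $21,039.55; payment $11,483.73; balance $9,555.82
Quarter 3: opening $9,555.82; interest $316.00 → $9,871.82; payment $9,871.82; balance $0.00
Balance reaches $0.00 in quarter 3.

3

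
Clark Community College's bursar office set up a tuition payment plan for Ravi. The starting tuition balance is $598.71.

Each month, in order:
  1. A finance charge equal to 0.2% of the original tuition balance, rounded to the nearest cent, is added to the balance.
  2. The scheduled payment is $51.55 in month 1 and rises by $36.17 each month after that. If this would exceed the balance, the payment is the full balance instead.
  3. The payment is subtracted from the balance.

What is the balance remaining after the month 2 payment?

Month 1: $598.71 +$1.20 interest = $599.91; pay $51.55 → $548.36
Month 2: $548.36 +$1.20 interest = $549.56; pay $87.72 → $461.84

$461.84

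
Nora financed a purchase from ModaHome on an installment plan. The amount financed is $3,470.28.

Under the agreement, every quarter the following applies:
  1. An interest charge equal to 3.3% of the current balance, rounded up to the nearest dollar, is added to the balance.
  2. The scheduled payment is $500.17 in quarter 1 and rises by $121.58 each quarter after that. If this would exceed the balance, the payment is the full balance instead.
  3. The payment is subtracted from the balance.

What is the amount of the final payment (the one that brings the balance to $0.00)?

Quarter 1: opening $3,470.28; interest $115.00 → $3,585.28; payment $500.17; balance $3,085.11
Quarter 2: opening $3,085.11; interest $102.00 → $3,187.11; payment $621.75; balance $2,565.36
Quarter 3: opening $2,565.36; interest $85.00 → $2,650.36; payment $743.33; balance $1,907.03
Quarter 4: opening $1,907.03; interest $63.00 → $1,970.03; payment $864.91; balance $1,105.12
Quarter 5: opening $1,105.12; interest $37.00 → $1,142.12; payment $986.49; balance $155.63
Quarter 6: opening $155.63; interest $6.00 → $161.63; payment $161.63; balance $0.00

$161.63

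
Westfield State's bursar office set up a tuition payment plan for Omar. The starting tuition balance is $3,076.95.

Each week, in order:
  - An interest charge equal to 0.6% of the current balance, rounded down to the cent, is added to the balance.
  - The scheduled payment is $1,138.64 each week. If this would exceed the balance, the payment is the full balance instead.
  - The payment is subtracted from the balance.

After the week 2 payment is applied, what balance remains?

$829.87

# | Opening | Interest | Payment | End bal
1 | $3,076.95 | $18.46 | $1,138.64 | $1,956.77
2 | $1,956.77 | $11.74 | $1,138.64 | $829.87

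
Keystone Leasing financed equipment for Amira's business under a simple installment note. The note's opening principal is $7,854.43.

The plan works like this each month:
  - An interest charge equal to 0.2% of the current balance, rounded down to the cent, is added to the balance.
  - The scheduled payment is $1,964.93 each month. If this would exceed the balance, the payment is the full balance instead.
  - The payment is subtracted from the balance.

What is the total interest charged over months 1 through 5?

Month 1: $7,854.43 +$15.70 interest = $7,870.13; pay $1,964.93 → $5,905.20
Month 2: $5,905.20 +$11.81 interest = $5,917.01; pay $1,964.93 → $3,952.08
Month 3: $3,952.08 +$7.90 interest = $3,959.98; pay $1,964.93 → $1,995.05
Month 4: $1,995.05 +$3.99 interest = $1,999.04; pay $1,964.93 → $34.11
Month 5: $34.11 +$0.06 interest = $34.17; pay $34.17 → $0.00
Total interest: $15.70 + $11.81 + $7.90 + $3.99 + $0.06 = $39.46

$39.46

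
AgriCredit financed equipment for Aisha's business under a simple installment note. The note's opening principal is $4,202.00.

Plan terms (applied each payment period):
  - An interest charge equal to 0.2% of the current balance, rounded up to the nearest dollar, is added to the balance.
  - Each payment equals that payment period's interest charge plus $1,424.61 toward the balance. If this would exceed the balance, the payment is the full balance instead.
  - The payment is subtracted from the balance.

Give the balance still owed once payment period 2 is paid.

$1,352.78

Payment period 1: $4,202.00 +$9.00 interest = $4,211.00; pay $1,433.61 → $2,777.39
Payment period 2: $2,777.39 +$6.00 interest = $2,783.39; pay $1,430.61 → $1,352.78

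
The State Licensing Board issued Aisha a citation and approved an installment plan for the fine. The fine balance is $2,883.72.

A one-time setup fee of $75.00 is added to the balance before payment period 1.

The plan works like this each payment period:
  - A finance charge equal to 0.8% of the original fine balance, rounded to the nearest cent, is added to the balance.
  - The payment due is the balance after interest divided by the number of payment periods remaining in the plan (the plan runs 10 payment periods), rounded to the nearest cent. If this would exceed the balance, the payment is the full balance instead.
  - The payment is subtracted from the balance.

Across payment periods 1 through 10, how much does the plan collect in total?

Payment period 1: opening $2,958.72; interest $23.07 → $2,981.79; payment $298.18; balance $2,683.61
Payment period 2: opening $2,683.61; interest $23.07 → $2,706.68; payment $300.74; balance $2,405.94
Payment period 3: opening $2,405.94; interest $23.07 → $2,429.01; payment $303.63; balance $2,125.38
Payment period 4: opening $2,125.38; interest $23.07 → $2,148.45; payment $306.92; balance $1,841.53
Payment period 5: opening $1,841.53; interest $23.07 → $1,864.60; payment $310.77; balance $1,553.83
Payment period 6: opening $1,553.83; interest $23.07 → $1,576.90; payment $315.38; balance $1,261.52
Payment period 7: opening $1,261.52; interest $23.07 → $1,284.59; payment $321.15; balance $963.44
Payment period 8: opening $963.44; interest $23.07 → $986.51; payment $328.84; balance $657.67
Payment period 9: opening $657.67; interest $23.07 → $680.74; payment $340.37; balance $340.37
Payment period 10: opening $340.37; interest $23.07 → $363.44; payment $363.44; balance $0.00
Total paid: $3,189.42

$3,189.42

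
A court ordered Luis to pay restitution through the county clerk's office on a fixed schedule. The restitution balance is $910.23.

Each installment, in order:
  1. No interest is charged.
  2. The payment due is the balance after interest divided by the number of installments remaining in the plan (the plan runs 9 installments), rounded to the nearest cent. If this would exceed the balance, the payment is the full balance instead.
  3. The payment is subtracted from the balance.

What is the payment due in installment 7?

$101.13

# | Opening | Payment | End bal
1 | $910.23 | $101.14 | $809.09
2 | $809.09 | $101.14 | $707.95
3 | $707.95 | $101.14 | $606.81
4 | $606.81 | $101.14 | $505.67
5 | $505.67 | $101.13 | $404.54
6 | $404.54 | $101.14 | $303.40
7 | $303.40 | $101.13 | $202.27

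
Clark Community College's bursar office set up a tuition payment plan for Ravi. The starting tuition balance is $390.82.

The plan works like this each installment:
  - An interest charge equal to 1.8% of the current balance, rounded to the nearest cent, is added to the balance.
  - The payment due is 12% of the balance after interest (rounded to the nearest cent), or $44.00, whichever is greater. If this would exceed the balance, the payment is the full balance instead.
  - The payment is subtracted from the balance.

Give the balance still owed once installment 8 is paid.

Installment 1: opening $390.82; interest $7.03 → $397.85; payment $47.74; balance $350.11
Installment 2: opening $350.11; interest $6.30 → $356.41; payment $44.00; balance $312.41
Installment 3: opening $312.41; interest $5.62 → $318.03; payment $44.00; balance $274.03
Installment 4: opening $274.03; interest $4.93 → $278.96; payment $44.00; balance $234.96
Installment 5: opening $234.96; interest $4.23 → $239.19; payment $44.00; balance $195.19
Installment 6: opening $195.19; interest $3.51 → $198.70; payment $44.00; balance $154.70
Installment 7: opening $154.70; interest $2.78 → $157.48; payment $44.00; balance $113.48
Installment 8: opening $113.48; interest $2.04 → $115.52; payment $44.00; balance $71.52

$71.52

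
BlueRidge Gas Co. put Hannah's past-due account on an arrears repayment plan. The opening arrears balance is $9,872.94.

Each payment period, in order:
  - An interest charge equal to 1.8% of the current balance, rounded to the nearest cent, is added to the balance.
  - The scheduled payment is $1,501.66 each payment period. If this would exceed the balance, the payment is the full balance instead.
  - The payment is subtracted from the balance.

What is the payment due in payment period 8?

$91.18

Payment period 1: $9,872.94 +$177.71 interest = $10,050.65; pay $1,501.66 → $8,548.99
Payment period 2: $8,548.99 +$153.88 interest = $8,702.87; pay $1,501.66 → $7,201.21
Payment period 3: $7,201.21 +$129.62 interest = $7,330.83; pay $1,501.66 → $5,829.17
Payment period 4: $5,829.17 +$104.93 interest = $5,934.10; pay $1,501.66 → $4,432.44
Payment period 5: $4,432.44 +$79.78 interest = $4,512.22; pay $1,501.66 → $3,010.56
Payment period 6: $3,010.56 +$54.19 interest = $3,064.75; pay $1,501.66 → $1,563.09
Payment period 7: $1,563.09 +$28.14 interest = $1,591.23; pay $1,501.66 → $89.57
Payment period 8: $89.57 +$1.61 interest = $91.18; pay $91.18 → $0.00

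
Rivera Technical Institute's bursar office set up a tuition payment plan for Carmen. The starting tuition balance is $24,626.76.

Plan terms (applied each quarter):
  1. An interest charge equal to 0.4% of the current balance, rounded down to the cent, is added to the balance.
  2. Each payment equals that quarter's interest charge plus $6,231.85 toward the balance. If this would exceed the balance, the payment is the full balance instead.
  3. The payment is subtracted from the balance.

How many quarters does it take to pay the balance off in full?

Quarter 1: opening $24,626.76; interest $98.50 → $24,725.26; payment $6,330.35; balance $18,394.91
Quarter 2: opening $18,394.91; interest $73.57 → $18,468.48; payment $6,305.42; balance $12,163.06
Quarter 3: opening $12,163.06; interest $48.65 → $12,211.71; payment $6,280.50; balance $5,931.21
Quarter 4: opening $5,931.21; interest $23.72 → $5,954.93; payment $5,954.93; balance $0.00
Balance reaches $0.00 in quarter 4.

4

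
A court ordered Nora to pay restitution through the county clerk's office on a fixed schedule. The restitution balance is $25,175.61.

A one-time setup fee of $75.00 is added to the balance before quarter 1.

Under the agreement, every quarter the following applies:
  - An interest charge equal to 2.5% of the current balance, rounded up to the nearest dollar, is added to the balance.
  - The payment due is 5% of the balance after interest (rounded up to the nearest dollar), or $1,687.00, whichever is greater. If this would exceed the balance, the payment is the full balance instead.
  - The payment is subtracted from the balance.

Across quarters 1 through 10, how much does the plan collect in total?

$16,870.00

# | Opening | Interest | Payment | End bal
1 | $25,250.61 | $632.00 | $1,687.00 | $24,195.61
2 | $24,195.61 | $605.00 | $1,687.00 | $23,113.61
3 | $23,113.61 | $578.00 | $1,687.00 | $22,004.61
4 | $22,004.61 | $551.00 | $1,687.00 | $20,868.61
5 | $20,868.61 | $522.00 | $1,687.00 | $19,703.61
6 | $19,703.61 | $493.00 | $1,687.00 | $18,509.61
7 | $18,509.61 | $463.00 | $1,687.00 | $17,285.61
8 | $17,285.61 | $433.00 | $1,687.00 | $16,031.61
9 | $16,031.61 | $401.00 | $1,687.00 | $14,745.61
10 | $14,745.61 | $369.00 | $1,687.00 | $13,427.61
Total paid: $16,870.00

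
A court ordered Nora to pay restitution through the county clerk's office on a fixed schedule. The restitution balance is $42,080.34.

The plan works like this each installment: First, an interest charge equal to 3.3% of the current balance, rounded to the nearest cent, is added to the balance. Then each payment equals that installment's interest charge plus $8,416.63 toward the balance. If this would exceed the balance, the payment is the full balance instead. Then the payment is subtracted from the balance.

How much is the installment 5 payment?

Installment 1: $42,080.34 +$1,388.65 interest = $43,468.99; pay $9,805.28 → $33,663.71
Installment 2: $33,663.71 +$1,110.90 interest = $34,774.61; pay $9,527.53 → $25,247.08
Installment 3: $25,247.08 +$833.15 interest = $26,080.23; pay $9,249.78 → $16,830.45
Installment 4: $16,830.45 +$555.40 interest = $17,385.85; pay $8,972.03 → $8,413.82
Installment 5: $8,413.82 +$277.66 interest = $8,691.48; pay $8,691.48 → $0.00

$8,691.48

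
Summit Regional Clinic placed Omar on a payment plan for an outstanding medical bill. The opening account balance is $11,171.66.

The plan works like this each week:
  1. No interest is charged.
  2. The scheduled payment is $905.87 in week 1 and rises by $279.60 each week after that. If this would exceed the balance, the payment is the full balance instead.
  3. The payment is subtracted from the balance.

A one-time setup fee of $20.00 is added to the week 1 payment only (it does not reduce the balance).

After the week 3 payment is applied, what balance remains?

# | Opening | Payment | Fee | End bal
1 | $11,171.66 | $905.87 | $20.00 | $10,265.79
2 | $10,265.79 | $1,185.47 | — | $9,080.32
3 | $9,080.32 | $1,465.07 | — | $7,615.25

$7,615.25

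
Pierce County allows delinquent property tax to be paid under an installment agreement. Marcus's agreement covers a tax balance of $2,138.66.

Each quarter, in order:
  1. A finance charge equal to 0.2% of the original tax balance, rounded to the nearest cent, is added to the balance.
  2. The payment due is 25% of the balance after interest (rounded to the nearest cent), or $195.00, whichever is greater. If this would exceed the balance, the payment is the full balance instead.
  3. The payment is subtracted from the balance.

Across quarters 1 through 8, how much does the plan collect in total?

Quarter 1: opening $2,138.66; interest $4.28 → $2,142.94; payment $535.74; balance $1,607.20
Quarter 2: opening $1,607.20; interest $4.28 → $1,611.48; payment $402.87; balance $1,208.61
Quarter 3: opening $1,208.61; interest $4.28 → $1,212.89; payment $303.22; balance $909.67
Quarter 4: opening $909.67; interest $4.28 → $913.95; payment $228.49; balance $685.46
Quarter 5: opening $685.46; interest $4.28 → $689.74; payment $195.00; balance $494.74
Quarter 6: opening $494.74; interest $4.28 → $499.02; payment $195.00; balance $304.02
Quarter 7: opening $304.02; interest $4.28 → $308.30; payment $195.00; balance $113.30
Quarter 8: opening $113.30; interest $4.28 → $117.58; payment $117.58; balance $0.00
Total paid: $2,172.90

$2,172.90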